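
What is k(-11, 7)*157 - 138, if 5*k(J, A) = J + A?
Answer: -1318/5 ≈ -263.60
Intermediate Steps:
k(J, A) = A/5 + J/5 (k(J, A) = (J + A)/5 = (A + J)/5 = A/5 + J/5)
k(-11, 7)*157 - 138 = ((⅕)*7 + (⅕)*(-11))*157 - 138 = (7/5 - 11/5)*157 - 138 = -⅘*157 - 138 = -628/5 - 138 = -1318/5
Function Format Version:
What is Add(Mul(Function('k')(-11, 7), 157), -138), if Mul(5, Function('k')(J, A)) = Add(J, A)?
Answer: Rational(-1318, 5) ≈ -263.60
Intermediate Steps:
Function('k')(J, A) = Add(Mul(Rational(1, 5), A), Mul(Rational(1, 5), J)) (Function('k')(J, A) = Mul(Rational(1, 5), Add(J, A)) = Mul(Rational(1, 5), Add(A, J)) = Add(Mul(Rational(1, 5), A), Mul(Rational(1, 5), J)))
Add(Mul(Function('k')(-11, 7), 157), -138) = Add(Mul(Add(Mul(Rational(1, 5), 7), Mul(Rational(1, 5), -11)), 157), -138) = Add(Mul(Add(Rational(7, 5), Rational(-11, 5)), 157), -138) = Add(Mul(Rational(-4, 5), 157), -138) = Add(Rational(-628, 5), -138) = Rational(-1318, 5)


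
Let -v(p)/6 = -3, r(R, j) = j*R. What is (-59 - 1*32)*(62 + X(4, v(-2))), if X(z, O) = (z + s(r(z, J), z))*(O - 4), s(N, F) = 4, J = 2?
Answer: -15834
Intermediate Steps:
r(R, j) = R*j
v(p) = 18 (v(p) = -6*(-3) = 18)
X(z, O) = (-4 + O)*(4 + z) (X(z, O) = (z + 4)*(O - 4) = (4 + z)*(-4 + O) = (-4 + O)*(4 + z))
(-59 - 1*32)*(62 + X(4, v(-2))) = (-59 - 1*32)*(62 + (-16 - 4*4 + 4*18 + 18*4)) = (-59 - 32)*(62 + (-16 - 16 + 72 + 72)) = -91*(62 + 112) = -91*174 = -15834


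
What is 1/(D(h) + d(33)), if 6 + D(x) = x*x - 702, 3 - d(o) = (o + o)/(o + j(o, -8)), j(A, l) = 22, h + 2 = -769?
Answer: 5/2968674 ≈ 1.6843e-6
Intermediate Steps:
h = -771 (h = -2 - 769 = -771)
d(o) = 3 - 2*o/(22 + o) (d(o) = 3 - (o + o)/(o + 22) = 3 - 2*o/(22 + o))
D(x) = -708 + x**2 (D(x) = -6 + (x*x - 702) = -6 + (x**2 - 702) = -6 + (-702 + x**2) = -708 + x**2)
1/(D(h) + d(33)) = 1/((-708 + (-771)**2) + (66 + 33)/(22 + 33)) = 1/((-708 + 594441) + 99/55) = 1/(593733 + (1/55)*99) = 1/(593733 + 9/5) = 1/(2968674/5) = 5/2968674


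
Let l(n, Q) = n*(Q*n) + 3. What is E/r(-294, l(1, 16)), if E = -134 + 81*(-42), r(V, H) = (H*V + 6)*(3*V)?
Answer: -442/615195 ≈ -0.00071847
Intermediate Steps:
l(n, Q) = 3 + Q*n**2 (l(n, Q) = Q*n**2 + 3 = 3 + Q*n**2)
r(V, H) = 3*V*(6 + H*V) (r(V, H) = (6 + H*V)*(3*V) = 3*V*(6 + H*V))
E = -3536 (E = -134 - 3402 = -3536)
E/r(-294, l(1, 16)) = -3536*(-1/(882*(6 + (3 + 16*1**2)*(-294)))) = -3536*(-1/(882*(6 + (3 + 16*1)*(-294)))) = -3536*(-1/(882*(6 + (3 + 16)*(-294)))) = -3536*(-1/(882*(6 + 19*(-294)))) = -3536*(-1/(882*(6 - 5586))) = -3536/(3*(-294)*(-5580)) = -3536/4921560 = -3536*1/4921560 = -442/615195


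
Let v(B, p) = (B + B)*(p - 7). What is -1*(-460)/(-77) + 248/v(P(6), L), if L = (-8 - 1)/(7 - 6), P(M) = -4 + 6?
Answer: -6067/616 ≈ -9.8490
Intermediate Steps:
P(M) = 2
L = -9 (L = -9/1 = -9*1 = -9)
v(B, p) = 2*B*(-7 + p) (v(B, p) = (2*B)*(-7 + p) = 2*B*(-7 + p))
-1*(-460)/(-77) + 248/v(P(6), L) = -1*(-460)/(-77) + 248/((2*2*(-7 - 9))) = 460*(-1/77) + 248/((2*2*(-16))) = -460/77 + 248/(-64) = -460/77 + 248*(-1/64) = -460/77 - 31/8 = -6067/616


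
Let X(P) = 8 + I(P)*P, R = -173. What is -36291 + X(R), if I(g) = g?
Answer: -6354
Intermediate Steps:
X(P) = 8 + P² (X(P) = 8 + P*P = 8 + P²)
-36291 + X(R) = -36291 + (8 + (-173)²) = -36291 + (8 + 29929) = -36291 + 29937 = -6354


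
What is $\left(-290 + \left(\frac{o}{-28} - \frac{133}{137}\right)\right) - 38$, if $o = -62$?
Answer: $- \frac{626719}{1918} \approx -326.76$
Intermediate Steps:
$\left(-290 + \left(\frac{o}{-28} - \frac{133}{137}\right)\right) - 38 = \left(-290 - \left(- \frac{31}{14} + \frac{133}{137}\right)\right) - 38 = \left(-290 - - \frac{2385}{1918}\right) - 38 = \left(-290 + \left(\frac{31}{14} - \frac{133}{137}\right)\right) - 38 = \left(-290 + \frac{2385}{1918}\right) - 38 = - \frac{553835}{1918} - 38 = - \frac{626719}{1918}$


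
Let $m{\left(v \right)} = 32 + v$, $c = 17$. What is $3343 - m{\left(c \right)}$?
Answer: $3294$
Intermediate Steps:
$3343 - m{\left(c \right)} = 3343 - \left(32 + 17\right) = 3343 - 49 = 3294$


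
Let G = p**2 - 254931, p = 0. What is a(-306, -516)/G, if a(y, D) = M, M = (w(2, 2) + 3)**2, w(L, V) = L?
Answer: -25/254931 ≈ -9.8066e-5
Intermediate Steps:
M = 25 (M = (2 + 3)**2 = 5**2 = 25)
a(y, D) = 25
G = -254931 (G = 0**2 - 254931 = 0 - 254931 = -254931)
a(-306, -516)/G = 25/(-254931) = 25*(-1/254931) = -25/254931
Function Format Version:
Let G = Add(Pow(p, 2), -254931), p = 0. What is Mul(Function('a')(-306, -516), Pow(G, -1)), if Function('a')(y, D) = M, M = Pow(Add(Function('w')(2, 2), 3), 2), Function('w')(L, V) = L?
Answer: Rational(-25, 254931) ≈ -9.8066e-5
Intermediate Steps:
M = 25 (M = Pow(Add(2, 3), 2) = Pow(5, 2) = 25)
Function('a')(y, D) = 25
G = -254931 (G = Add(Pow(0, 2), -254931) = Add(0, -254931) = -254931)
Mul(Function('a')(-306, -516), Pow(G, -1)) = Mul(25, Pow(-254931, -1)) = Mul(25, Rational(-1, 254931)) = Rational(-25, 254931)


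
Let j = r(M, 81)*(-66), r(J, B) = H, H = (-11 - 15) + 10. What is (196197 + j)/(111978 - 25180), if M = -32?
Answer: 197253/86798 ≈ 2.2726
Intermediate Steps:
H = -16 (H = -26 + 10 = -16)
r(J, B) = -16
j = 1056 (j = -16*(-66) = 1056)
(196197 + j)/(111978 - 25180) = (196197 + 1056)/(111978 - 25180) = 197253/86798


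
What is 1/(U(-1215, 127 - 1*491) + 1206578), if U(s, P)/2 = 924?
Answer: 1/1208426 ≈ 8.2752e-7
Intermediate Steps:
U(s, P) = 1848 (U(s, P) = 2*924 = 1848)
1/(U(-1215, 127 - 1*491) + 1206578) = 1/(1848 + 1206578) = 1/1208426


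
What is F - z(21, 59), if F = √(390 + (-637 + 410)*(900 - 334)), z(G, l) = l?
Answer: -59 + 2*I*√32023 ≈ -59.0 + 357.9*I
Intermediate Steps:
F = 2*I*√32023 (F = √(390 - 227*566) = √(390 - 128482) = √(-128092) = 2*I*√32023 ≈ 357.9*I)
F - z(21, 59) = 2*I*√32023 - 1*59 = 2*I*√32023 - 59 = -59 + 2*I*√32023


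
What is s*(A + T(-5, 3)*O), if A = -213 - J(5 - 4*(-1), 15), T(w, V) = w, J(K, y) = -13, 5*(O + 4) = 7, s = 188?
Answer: -35156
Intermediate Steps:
O = -13/5 (O = -4 + (⅕)*7 = -4 + 7/5 = -13/5 ≈ -2.6000)
A = -200 (A = -213 - 1*(-13) = -213 + 13 = -200)
s*(A + T(-5, 3)*O) = 188*(-200 - 5*(-13/5)) = 188*(-200 + 13) = 188*(-187) = -35156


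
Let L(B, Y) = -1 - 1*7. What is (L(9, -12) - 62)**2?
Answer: 4900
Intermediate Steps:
L(B, Y) = -8 (L(B, Y) = -1 - 7 = -8)
(L(9, -12) - 62)**2 = (-8 - 62)**2 = (-70)**2 = 4900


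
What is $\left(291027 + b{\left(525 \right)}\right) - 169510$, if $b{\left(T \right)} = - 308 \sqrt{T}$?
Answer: $121517 - 1540 \sqrt{21} \approx 1.1446 \cdot 10^{5}$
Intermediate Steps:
$\left(291027 + b{\left(525 \right)}\right) - 169510 = \left(291027 - 308 \sqrt{525}\right) - 169510 = \left(291027 - 308 \cdot 5 \sqrt{21}\right) - 169510 = \left(291027 - 1540 \sqrt{21}\right) - 169510 = 121517 - 1540 \sqrt{21}$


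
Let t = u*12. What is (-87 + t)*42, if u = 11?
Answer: 1890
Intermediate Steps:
t = 132 (t = 11*12 = 132)
(-87 + t)*42 = (-87 + 132)*42 = 45*42 = 1890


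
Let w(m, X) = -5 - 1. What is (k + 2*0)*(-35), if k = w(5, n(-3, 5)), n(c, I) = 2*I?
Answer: 210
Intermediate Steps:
w(m, X) = -6
k = -6
(k + 2*0)*(-35) = (-6 + 2*0)*(-35) = (-6 + 0)*(-35) = -6*(-35) = 210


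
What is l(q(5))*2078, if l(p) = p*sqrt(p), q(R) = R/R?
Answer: 2078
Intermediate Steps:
q(R) = 1
l(p) = p**(3/2)
l(q(5))*2078 = 1**(3/2)*2078 = 1*2078 = 2078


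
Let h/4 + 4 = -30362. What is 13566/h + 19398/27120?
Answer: 1972469/3267960 ≈ 0.60358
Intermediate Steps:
h = -121464 (h = -16 + 4*(-30362) = -16 - 121448 = -121464)
13566/h + 19398/27120 = 13566/(-121464) + 19398/27120 = 13566*(-1/121464) + 19398*(1/27120) = -323/2892 + 3233/4520 = 1972469/3267960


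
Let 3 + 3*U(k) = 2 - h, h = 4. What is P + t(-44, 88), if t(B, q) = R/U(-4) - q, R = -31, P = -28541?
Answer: -143052/5 ≈ -28610.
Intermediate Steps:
U(k) = -5/3 (U(k) = -1 + (2 - 1*4)/3 = -1 + (2 - 4)/3 = -1 + (⅓)*(-2) = -1 - ⅔ = -5/3)
t(B, q) = 93/5 - q (t(B, q) = -31/(-5/3) - q = -31*(-⅗) - q = 93/5 - q)
P + t(-44, 88) = -28541 + (93/5 - 1*88) = -28541 + (93/5 - 88) = -28541 - 347/5 = -143052/5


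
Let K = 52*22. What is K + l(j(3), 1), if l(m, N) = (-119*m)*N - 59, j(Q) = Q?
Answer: 728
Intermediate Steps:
K = 1144
l(m, N) = -59 - 119*N*m (l(m, N) = -119*N*m - 59 = -59 - 119*N*m)
K + l(j(3), 1) = 1144 + (-59 - 119*1*3) = 1144 + (-59 - 357) = 1144 - 416 = 728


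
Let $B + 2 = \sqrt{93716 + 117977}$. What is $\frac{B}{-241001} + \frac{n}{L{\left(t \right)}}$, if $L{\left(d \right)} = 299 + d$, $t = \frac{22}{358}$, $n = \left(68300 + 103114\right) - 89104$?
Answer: $\frac{1775392965277}{6450632766} - \frac{\sqrt{211693}}{241001} \approx 275.23$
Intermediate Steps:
$B = -2 + \sqrt{211693}$ ($B = -2 + \sqrt{93716 + 117977} = -2 + \sqrt{211693} \approx 458.1$)
$n = 82310$ ($n = 171414 - 89104 = 82310$)
$t = \frac{11}{179}$ ($t = 22 \cdot \frac{1}{358} = \frac{11}{179} \approx 0.061453$)
$\frac{B}{-241001} + \frac{n}{L{\left(t \right)}} = \frac{-2 + \sqrt{211693}}{-241001} + \frac{82310}{299 + \frac{11}{179}} = \left(-2 + \sqrt{211693}\right) \left(- \frac{1}{241001}\right) + \frac{82310}{\frac{53532}{179}} = \left(\frac{2}{241001} - \frac{\sqrt{211693}}{241001}\right) + 82310 \cdot \frac{179}{53532} = \left(\frac{2}{241001} - \frac{\sqrt{211693}}{241001}\right) + \frac{7366745}{26766} = \frac{1775392965277}{6450632766} - \frac{\sqrt{211693}}{241001}$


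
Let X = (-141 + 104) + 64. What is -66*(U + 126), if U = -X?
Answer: -6534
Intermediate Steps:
X = 27 (X = -37 + 64 = 27)
U = -27 (U = -1*27 = -27)
-66*(U + 126) = -66*(-27 + 126) = -66*99 = -6534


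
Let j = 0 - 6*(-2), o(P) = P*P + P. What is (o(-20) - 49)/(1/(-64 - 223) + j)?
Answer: 94997/3443 ≈ 27.591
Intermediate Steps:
o(P) = P + P**2 (o(P) = P**2 + P = P + P**2)
j = 12 (j = 0 + 12 = 12)
(o(-20) - 49)/(1/(-64 - 223) + j) = (-20*(1 - 20) - 49)/(1/(-64 - 223) + 12) = (-20*(-19) - 49)/(1/(-287) + 12) = (380 - 49)/(-1/287 + 12) = 331/(3443/287) = 331*(287/3443) = 94997/3443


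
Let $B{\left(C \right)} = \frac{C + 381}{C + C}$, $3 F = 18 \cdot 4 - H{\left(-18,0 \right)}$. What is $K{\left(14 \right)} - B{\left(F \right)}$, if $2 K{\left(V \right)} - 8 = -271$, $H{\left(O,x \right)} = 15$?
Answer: $- \frac{5397}{38} \approx -142.03$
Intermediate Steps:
$K{\left(V \right)} = - \frac{263}{2}$ ($K{\left(V \right)} = 4 + \frac{1}{2} \left(-271\right) = 4 - \frac{271}{2} = - \frac{263}{2}$)
$F = 19$ ($F = \frac{18 \cdot 4 - 15}{3} = \frac{72 - 15}{3} = \frac{1}{3} \cdot 57 = 19$)
$B{\left(C \right)} = \frac{381 + C}{2 C}$
$K{\left(14 \right)} - B{\left(F \right)} = - \frac{263}{2} - \frac{381 + 19}{2 \cdot 19} = - \frac{263}{2} - \frac{1}{2} \cdot \frac{1}{19} \cdot 400 = - \frac{263}{2} - \frac{200}{19} = - \frac{5397}{38}$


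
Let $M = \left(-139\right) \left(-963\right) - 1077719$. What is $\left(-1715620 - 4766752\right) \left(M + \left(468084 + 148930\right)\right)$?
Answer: $2118750323456$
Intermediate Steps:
$M = -943862$ ($M = 133857 - 1077719 = -943862$)
$\left(-1715620 - 4766752\right) \left(M + \left(468084 + 148930\right)\right) = \left(-1715620 - 4766752\right) \left(-943862 + \left(468084 + 148930\right)\right) = - 6482372 \left(-943862 + 617014\right) = \left(-6482372\right) \left(-326848\right) = 2118750323456$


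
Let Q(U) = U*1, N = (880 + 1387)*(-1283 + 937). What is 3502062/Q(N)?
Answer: -1751031/392191 ≈ -4.4647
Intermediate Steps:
N = -784382 (N = 2267*(-346) = -784382)
Q(U) = U
3502062/Q(N) = 3502062/(-784382) = 3502062*(-1/784382) = -1751031/392191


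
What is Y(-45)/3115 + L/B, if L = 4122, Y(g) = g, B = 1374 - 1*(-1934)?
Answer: 1269117/1030442 ≈ 1.2316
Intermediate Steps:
B = 3308 (B = 1374 + 1934 = 3308)
Y(-45)/3115 + L/B = -45/3115 + 4122/3308 = -45*1/3115 + 4122*(1/3308) = -9/623 + 2061/1654 = 1269117/1030442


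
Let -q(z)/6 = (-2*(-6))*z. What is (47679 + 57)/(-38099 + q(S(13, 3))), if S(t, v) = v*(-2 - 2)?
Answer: -47736/37235 ≈ -1.2820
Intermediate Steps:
S(t, v) = -4*v (S(t, v) = v*(-4) = -4*v)
q(z) = -72*z (q(z) = -6*(-2*(-6))*z = -72*z)
(47679 + 57)/(-38099 + q(S(13, 3))) = (47679 + 57)/(-38099 - (-288)*3) = 47736/(-38099 - 72*(-12)) = 47736/(-38099 + 864) = 47736/(-37235) = 47736*(-1/37235) = -47736/37235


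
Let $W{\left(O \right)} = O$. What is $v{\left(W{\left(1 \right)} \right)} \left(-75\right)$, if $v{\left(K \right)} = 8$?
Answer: $-600$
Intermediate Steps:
$v{\left(W{\left(1 \right)} \right)} \left(-75\right) = 8 \left(-75\right) = -600$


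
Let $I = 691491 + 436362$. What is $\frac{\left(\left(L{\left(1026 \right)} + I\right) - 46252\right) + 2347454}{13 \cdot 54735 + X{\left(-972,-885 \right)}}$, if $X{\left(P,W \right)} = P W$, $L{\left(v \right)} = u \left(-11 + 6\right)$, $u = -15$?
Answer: $\frac{685826}{314355} \approx 2.1817$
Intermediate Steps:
$L{\left(v \right)} = 75$ ($L{\left(v \right)} = - 15 \left(-11 + 6\right) = \left(-15\right) \left(-5\right) = 75$)
$I = 1127853$
$\frac{\left(\left(L{\left(1026 \right)} + I\right) - 46252\right) + 2347454}{13 \cdot 54735 + X{\left(-972,-885 \right)}} = \frac{\left(\left(75 + 1127853\right) - 46252\right) + 2347454}{13 \cdot 54735 - -860220} = \frac{\left(1127928 - 46252\right) + 2347454}{711555 + 860220} = \frac{1081676 + 2347454}{1571775} = 3429130 \cdot \frac{1}{1571775} = \frac{685826}{314355}$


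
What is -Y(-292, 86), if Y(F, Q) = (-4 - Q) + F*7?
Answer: 2134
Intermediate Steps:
Y(F, Q) = -4 - Q + 7*F (Y(F, Q) = (-4 - Q) + 7*F = -4 - Q + 7*F)
-Y(-292, 86) = -(-4 - 1*86 + 7*(-292)) = -(-4 - 86 - 2044) = -1*(-2134) = 2134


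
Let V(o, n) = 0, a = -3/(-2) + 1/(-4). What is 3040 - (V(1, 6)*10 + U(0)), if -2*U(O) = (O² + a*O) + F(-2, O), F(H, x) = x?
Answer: 3040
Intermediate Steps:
a = 5/4 (a = -3*(-½) + 1*(-¼) = 3/2 - ¼ = 5/4 ≈ 1.2500)
U(O) = -9*O/8 - O²/2 (U(O) = -((O² + 5*O/4) + O)/2 = -(O² + 9*O/4)/2 = -9*O/8 - O²/2)
3040 - (V(1, 6)*10 + U(0)) = 3040 - (0*10 + (⅛)*0*(-9 - 4*0)) = 3040 - (0 + (⅛)*0*(-9 + 0)) = 3040 - (0 + (⅛)*0*(-9)) = 3040 - (0 + 0) = 3040 - 1*0 = 3040 + 0 = 3040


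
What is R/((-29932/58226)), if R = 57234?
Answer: -119018103/1069 ≈ -1.1134e+5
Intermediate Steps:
R/((-29932/58226)) = 57234/((-29932/58226)) = 57234/((-29932*1/58226)) = 57234/(-2138/4159) = 57234*(-4159/2138) = -119018103/1069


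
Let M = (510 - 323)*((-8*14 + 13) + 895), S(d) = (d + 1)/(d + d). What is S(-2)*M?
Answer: 37213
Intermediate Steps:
S(d) = (1 + d)/(2*d) (S(d) = (1 + d)/((2*d)) = (1 + d)*(1/(2*d)) = (1 + d)/(2*d))
M = 148852 (M = 187*((-112 + 13) + 895) = 187*(-99 + 895) = 187*796 = 148852)
S(-2)*M = ((½)*(1 - 2)/(-2))*148852 = ((½)*(-½)*(-1))*148852 = (¼)*148852 = 37213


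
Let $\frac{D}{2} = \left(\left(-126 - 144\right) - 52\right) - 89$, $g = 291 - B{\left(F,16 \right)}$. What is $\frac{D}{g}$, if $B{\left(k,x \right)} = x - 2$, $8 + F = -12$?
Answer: $- \frac{822}{277} \approx -2.9675$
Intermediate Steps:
$F = -20$ ($F = -8 - 12 = -20$)
$B{\left(k,x \right)} = -2 + x$ ($B{\left(k,x \right)} = x - 2 = -2 + x$)
$g = 277$ ($g = 291 - \left(-2 + 16\right) = 291 - 14 = 277$)
$D = -822$ ($D = 2 \left(\left(\left(-126 - 144\right) - 52\right) - 89\right) = 2 \left(\left(-270 - 52\right) - 89\right) = 2 \left(-322 - 89\right) = 2 \left(-411\right) = -822$)
$\frac{D}{g} = - \frac{822}{277}$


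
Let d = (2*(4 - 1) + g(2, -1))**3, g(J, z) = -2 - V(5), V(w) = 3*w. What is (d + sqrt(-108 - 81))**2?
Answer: 1771372 - 7986*I*sqrt(21) ≈ 1.7714e+6 - 36596.0*I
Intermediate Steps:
g(J, z) = -17 (g(J, z) = -2 - 3*5 = -2 - 1*15 = -2 - 15 = -17)
d = -1331 (d = (2*(4 - 1) - 17)**3 = (2*3 - 17)**3 = (6 - 17)**3 = (-11)**3 = -1331)
(d + sqrt(-108 - 81))**2 = (-1331 + sqrt(-108 - 81))**2 = (-1331 + sqrt(-189))**2 = (-1331 + 3*I*sqrt(21))**2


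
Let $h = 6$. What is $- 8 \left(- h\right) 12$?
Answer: $576$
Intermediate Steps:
$- 8 \left(- h\right) 12 = - 8 \left(\left(-1\right) 6\right) 12 = \left(-8\right) \left(-6\right) 12 = 48 \cdot 12 = 576$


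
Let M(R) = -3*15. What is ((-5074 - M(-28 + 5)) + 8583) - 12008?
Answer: -8454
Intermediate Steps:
M(R) = -45
((-5074 - M(-28 + 5)) + 8583) - 12008 = ((-5074 - 1*(-45)) + 8583) - 12008 = ((-5074 + 45) + 8583) - 12008 = (-5029 + 8583) - 12008 = 3554 - 12008 = -8454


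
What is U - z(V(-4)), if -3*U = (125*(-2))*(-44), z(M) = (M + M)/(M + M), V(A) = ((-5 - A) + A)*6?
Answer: -11003/3 ≈ -3667.7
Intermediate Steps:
V(A) = -30 (V(A) = -5*6 = -30)
z(M) = 1 (z(M) = (2*M)/((2*M)) = (2*M)*(1/(2*M)) = 1)
U = -11000/3 (U = -125*(-2)*(-44)/3 = -(-250)*(-44)/3 = -⅓*11000 = -11000/3 ≈ -3666.7)
U - z(V(-4)) = -11000/3 - 1*1 = -11000/3 - 1 = -11003/3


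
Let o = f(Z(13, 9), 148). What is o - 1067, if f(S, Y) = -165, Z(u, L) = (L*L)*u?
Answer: -1232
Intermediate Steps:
Z(u, L) = u*L² (Z(u, L) = L²*u = u*L²)
o = -165
o - 1067 = -165 - 1067 = -1232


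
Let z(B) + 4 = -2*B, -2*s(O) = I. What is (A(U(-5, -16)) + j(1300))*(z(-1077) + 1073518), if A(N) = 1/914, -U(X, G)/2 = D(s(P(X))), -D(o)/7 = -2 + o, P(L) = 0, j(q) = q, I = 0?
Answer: 639054896634/457 ≈ 1.3984e+9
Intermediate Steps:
s(O) = 0 (s(O) = -1/2*0 = 0)
z(B) = -4 - 2*B
D(o) = 14 - 7*o (D(o) = -7*(-2 + o) = 14 - 7*o)
U(X, G) = -28 (U(X, G) = -2*(14 - 7*0) = -2*(14 + 0) = -2*14 = -28)
A(N) = 1/914
(A(U(-5, -16)) + j(1300))*(z(-1077) + 1073518) = (1/914 + 1300)*((-4 - 2*(-1077)) + 1073518) = 1188201*((-4 + 2154) + 1073518)/914 = 1188201*(2150 + 1073518)/914 = (1188201/914)*1075668 = 639054896634/457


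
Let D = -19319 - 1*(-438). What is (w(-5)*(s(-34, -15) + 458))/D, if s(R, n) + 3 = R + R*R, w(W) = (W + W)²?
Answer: -157700/18881 ≈ -8.3523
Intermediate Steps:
w(W) = 4*W² (w(W) = (2*W)² = 4*W²)
s(R, n) = -3 + R + R² (s(R, n) = -3 + (R + R*R) = -3 + (R + R²) = -3 + R + R²)
D = -18881 (D = -19319 + 438 = -18881)
(w(-5)*(s(-34, -15) + 458))/D = ((4*(-5)²)*((-3 - 34 + (-34)²) + 458))/(-18881) = ((4*25)*((-3 - 34 + 1156) + 458))*(-1/18881) = (100*(1119 + 458))*(-1/18881) = (100*1577)*(-1/18881) = 157700*(-1/18881) = -157700/18881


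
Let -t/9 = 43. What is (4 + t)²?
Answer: 146689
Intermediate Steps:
t = -387 (t = -9*43 = -387)
(4 + t)² = (4 - 387)² = (-383)² = 146689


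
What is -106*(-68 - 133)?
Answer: 21306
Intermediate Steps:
-106*(-68 - 133) = -106*(-201) = 21306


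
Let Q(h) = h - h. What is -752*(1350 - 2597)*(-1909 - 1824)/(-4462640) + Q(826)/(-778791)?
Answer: 218787397/278915 ≈ 784.42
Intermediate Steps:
Q(h) = 0
-752*(1350 - 2597)*(-1909 - 1824)/(-4462640) + Q(826)/(-778791) = -752*(1350 - 2597)*(-1909 - 1824)/(-4462640) + 0/(-778791) = -(-937744)*(-3733)*(-1/4462640) + 0*(-1/778791) = -752*4655051*(-1/4462640) + 0 = -3500598352*(-1/4462640) + 0 = 218787397/278915 + 0 = 218787397/278915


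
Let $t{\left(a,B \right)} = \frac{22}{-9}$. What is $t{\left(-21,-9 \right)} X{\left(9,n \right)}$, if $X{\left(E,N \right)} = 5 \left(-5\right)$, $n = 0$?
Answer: $\frac{550}{9} \approx 61.111$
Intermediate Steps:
$X{\left(E,N \right)} = -25$
$t{\left(a,B \right)} = - \frac{22}{9}$ ($t{\left(a,B \right)} = 22 \left(- \frac{1}{9}\right) = - \frac{22}{9}$)
$t{\left(-21,-9 \right)} X{\left(9,n \right)} = \left(- \frac{22}{9}\right) \left(-25\right) = \frac{550}{9}$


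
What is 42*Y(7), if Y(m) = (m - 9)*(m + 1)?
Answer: -672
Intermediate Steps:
Y(m) = (1 + m)*(-9 + m) (Y(m) = (-9 + m)*(1 + m) = (1 + m)*(-9 + m))
42*Y(7) = 42*(-9 + 7² - 8*7) = 42*(-9 + 49 - 56) = 42*(-16) = -672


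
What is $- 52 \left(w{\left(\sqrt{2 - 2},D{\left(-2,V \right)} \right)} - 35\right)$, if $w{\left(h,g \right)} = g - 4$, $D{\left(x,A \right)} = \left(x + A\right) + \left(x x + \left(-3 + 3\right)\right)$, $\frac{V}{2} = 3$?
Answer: $1612$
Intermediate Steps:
$V = 6$ ($V = 2 \cdot 3 = 6$)
$D{\left(x,A \right)} = A + x + x^{2}$ ($D{\left(x,A \right)} = \left(A + x\right) + \left(x^{2} + 0\right) = \left(A + x\right) + x^{2} = A + x + x^{2}$)
$w{\left(h,g \right)} = -4 + g$
$- 52 \left(w{\left(\sqrt{2 - 2},D{\left(-2,V \right)} \right)} - 35\right) = - 52 \left(\left(-4 + \left(6 - 2 + \left(-2\right)^{2}\right)\right) - 35\right) = - 52 \left(\left(-4 + \left(6 - 2 + 4\right)\right) - 35\right) = - 52 \left(\left(-4 + 8\right) - 35\right) = - 52 \left(4 - 35\right) = \left(-52\right) \left(-31\right) = 1612$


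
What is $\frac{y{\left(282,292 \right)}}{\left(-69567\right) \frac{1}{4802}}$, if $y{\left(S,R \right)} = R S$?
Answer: $- \frac{131805296}{23189} \approx -5684.0$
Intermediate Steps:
$\frac{y{\left(282,292 \right)}}{\left(-69567\right) \frac{1}{4802}} = \frac{292 \cdot 282}{\left(-69567\right) \frac{1}{4802}} = \frac{82344}{\left(-69567\right) \frac{1}{4802}} = \frac{82344}{- \frac{69567}{4802}} = 82344 \left(- \frac{4802}{69567}\right) = - \frac{131805296}{23189}$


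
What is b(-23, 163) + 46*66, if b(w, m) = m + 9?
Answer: 3208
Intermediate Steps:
b(w, m) = 9 + m
b(-23, 163) + 46*66 = (9 + 163) + 46*66 = 172 + 3036 = 3208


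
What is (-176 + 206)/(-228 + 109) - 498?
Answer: -59292/119 ≈ -498.25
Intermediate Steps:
(-176 + 206)/(-228 + 109) - 498 = 30/(-119) - 498 = 30*(-1/119) - 498 = -30/119 - 498 = -59292/119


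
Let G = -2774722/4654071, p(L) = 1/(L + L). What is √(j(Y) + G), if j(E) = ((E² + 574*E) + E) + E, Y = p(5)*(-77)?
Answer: I*√1053297483507801159/15513570 ≈ 66.155*I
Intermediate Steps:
p(L) = 1/(2*L)
Y = -77/10 (Y = ((½)/5)*(-77) = ((½)*(⅕))*(-77) = (⅒)*(-77) = -77/10 ≈ -7.7000)
j(E) = E² + 576*E (j(E) = (E² + 575*E) + E = E² + 576*E)
G = -2774722/4654071 (G = -2774722*1/4654071 = -2774722/4654071 ≈ -0.59619)
√(j(Y) + G) = √(-77*(576 - 77/10)/10 - 2774722/4654071) = √(-77/10*5683/10 - 2774722/4654071) = √(-437591/100 - 2774722/4654071) = √(-2036857055161/465407100) = I*√1053297483507801159/15513570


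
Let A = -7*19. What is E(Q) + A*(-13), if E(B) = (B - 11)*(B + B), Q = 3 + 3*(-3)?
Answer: 1933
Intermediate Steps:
Q = -6 (Q = 3 - 9 = -6)
E(B) = 2*B*(-11 + B) (E(B) = (-11 + B)*(2*B) = 2*B*(-11 + B))
A = -133
E(Q) + A*(-13) = 2*(-6)*(-11 - 6) - 133*(-13) = 2*(-6)*(-17) + 1729 = 204 + 1729 = 1933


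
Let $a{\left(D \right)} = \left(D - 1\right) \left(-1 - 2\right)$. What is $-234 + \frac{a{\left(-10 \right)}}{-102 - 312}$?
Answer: $- \frac{32303}{138} \approx -234.08$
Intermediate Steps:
$a{\left(D \right)} = 3 - 3 D$ ($a{\left(D \right)} = \left(-1 + D\right) \left(-3\right) = 3 - 3 D$)
$-234 + \frac{a{\left(-10 \right)}}{-102 - 312} = -234 + \frac{3 - -30}{-102 - 312} = -234 + \frac{3 + 30}{-414} = -234 - \frac{11}{138} = - \frac{32303}{138}$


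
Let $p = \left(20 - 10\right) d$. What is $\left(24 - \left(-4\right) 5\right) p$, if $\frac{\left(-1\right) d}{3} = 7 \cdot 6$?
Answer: $-55440$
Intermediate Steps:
$d = -126$ ($d = - 3 \cdot 7 \cdot 6 = \left(-3\right) 42 = -126$)
$p = -1260$ ($p = \left(20 - 10\right) \left(-126\right) = 10 \left(-126\right) = -1260$)
$\left(24 - \left(-4\right) 5\right) p = \left(24 - \left(-4\right) 5\right) \left(-1260\right) = \left(24 - -20\right) \left(-1260\right) = \left(24 + 20\right) \left(-1260\right) = 44 \left(-1260\right) = -55440$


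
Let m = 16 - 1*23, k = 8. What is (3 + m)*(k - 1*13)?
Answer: 20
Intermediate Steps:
m = -7 (m = 16 - 23 = -7)
(3 + m)*(k - 1*13) = (3 - 7)*(8 - 1*13) = -4*(8 - 13) = -4*(-5) = 20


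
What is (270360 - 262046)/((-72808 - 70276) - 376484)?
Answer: -4157/259784 ≈ -0.016002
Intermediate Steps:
(270360 - 262046)/((-72808 - 70276) - 376484) = 8314/(-143084 - 376484) = 8314/(-519568) = 8314*(-1/519568) = -4157/259784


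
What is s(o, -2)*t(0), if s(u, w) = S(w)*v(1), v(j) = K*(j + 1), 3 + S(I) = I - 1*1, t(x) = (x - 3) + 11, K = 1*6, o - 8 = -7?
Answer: -576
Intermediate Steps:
o = 1 (o = 8 - 7 = 1)
K = 6
t(x) = 8 + x (t(x) = (-3 + x) + 11 = 8 + x)
S(I) = -4 + I (S(I) = -3 + (I - 1*1) = -3 + (I - 1) = -3 + (-1 + I) = -4 + I)
v(j) = 6 + 6*j (v(j) = 6*(j + 1) = 6*(1 + j) = 6 + 6*j)
s(u, w) = -48 + 12*w (s(u, w) = (-4 + w)*(6 + 6*1) = (-4 + w)*(6 + 6) = (-4 + w)*12 = -48 + 12*w)
s(o, -2)*t(0) = (-48 + 12*(-2))*(8 + 0) = (-48 - 24)*8 = -72*8 = -576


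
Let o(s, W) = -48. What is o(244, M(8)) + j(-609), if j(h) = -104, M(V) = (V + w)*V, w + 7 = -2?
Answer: -152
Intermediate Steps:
w = -9 (w = -7 - 2 = -9)
M(V) = V*(-9 + V) (M(V) = (V - 9)*V = (-9 + V)*V = V*(-9 + V))
o(244, M(8)) + j(-609) = -48 - 104 = -152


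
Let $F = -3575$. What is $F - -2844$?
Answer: $-731$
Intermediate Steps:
$F - -2844 = -3575 - -2844 = -3575 + 2844 = -731$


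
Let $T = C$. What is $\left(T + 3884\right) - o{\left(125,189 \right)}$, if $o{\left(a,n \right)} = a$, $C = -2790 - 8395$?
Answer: $-7426$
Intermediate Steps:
$C = -11185$
$T = -11185$
$\left(T + 3884\right) - o{\left(125,189 \right)} = \left(-11185 + 3884\right) - 125 = -7301 - 125 = -7426$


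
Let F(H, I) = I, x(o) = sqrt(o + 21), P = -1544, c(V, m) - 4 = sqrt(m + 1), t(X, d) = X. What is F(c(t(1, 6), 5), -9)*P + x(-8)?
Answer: 13896 + sqrt(13) ≈ 13900.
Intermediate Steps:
c(V, m) = 4 + sqrt(1 + m) (c(V, m) = 4 + sqrt(m + 1) = 4 + sqrt(1 + m))
x(o) = sqrt(21 + o)
F(c(t(1, 6), 5), -9)*P + x(-8) = -9*(-1544) + sqrt(21 - 8) = 13896 + sqrt(13)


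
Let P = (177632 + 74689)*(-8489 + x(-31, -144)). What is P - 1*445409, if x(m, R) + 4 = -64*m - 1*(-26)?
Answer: -1636242452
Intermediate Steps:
x(m, R) = 22 - 64*m (x(m, R) = -4 + (-64*m - 1*(-26)) = -4 + (-64*m + 26) = -4 + (26 - 64*m) = 22 - 64*m)
P = -1635797043 (P = (177632 + 74689)*(-8489 + (22 - 64*(-31))) = 252321*(-8489 + (22 + 1984)) = 252321*(-8489 + 2006) = 252321*(-6483) = -1635797043)
P - 1*445409 = -1635797043 - 1*445409 = -1635797043 - 445409 = -1636242452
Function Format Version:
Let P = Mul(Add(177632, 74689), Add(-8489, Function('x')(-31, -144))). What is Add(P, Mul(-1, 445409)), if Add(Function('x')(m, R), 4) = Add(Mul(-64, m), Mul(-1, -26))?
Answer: -1636242452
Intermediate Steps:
Function('x')(m, R) = Add(22, Mul(-64, m)) (Function('x')(m, R) = Add(-4, Add(Mul(-64, m), Mul(-1, -26))) = Add(-4, Add(Mul(-64, m), 26)) = Add(-4, Add(26, Mul(-64, m))) = Add(22, Mul(-64, m)))
P = -1635797043 (P = Mul(Add(177632, 74689), Add(-8489, Add(22, Mul(-64, -31)))) = Mul(252321, Add(-8489, Add(22, 1984))) = Mul(252321, Add(-8489, 2006)) = Mul(252321, -6483) = -1635797043)
Add(P, Mul(-1, 445409)) = Add(-1635797043, Mul(-1, 445409)) = Add(-1635797043, -445409) = -1636242452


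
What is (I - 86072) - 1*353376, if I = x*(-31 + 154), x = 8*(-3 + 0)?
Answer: -442400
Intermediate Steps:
x = -24 (x = 8*(-3) = -24)
I = -2952 (I = -24*(-31 + 154) = -24*123 = -2952)
(I - 86072) - 1*353376 = (-2952 - 86072) - 1*353376 = -89024 - 353376 = -442400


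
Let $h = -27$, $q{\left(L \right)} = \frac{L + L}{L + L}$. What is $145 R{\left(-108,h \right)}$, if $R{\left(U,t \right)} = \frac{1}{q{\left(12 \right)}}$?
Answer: $145$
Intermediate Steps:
$q{\left(L \right)} = 1$ ($q{\left(L \right)} = \frac{2 L}{2 L} = 2 L \frac{1}{2 L} = 1$)
$R{\left(U,t \right)} = 1$ ($R{\left(U,t \right)} = 1^{-1} = 1$)
$145 R{\left(-108,h \right)} = 145 \cdot 1 = 145$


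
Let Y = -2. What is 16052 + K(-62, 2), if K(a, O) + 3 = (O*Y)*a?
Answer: 16297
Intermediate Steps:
K(a, O) = -3 - 2*O*a (K(a, O) = -3 + (O*(-2))*a = -3 + (-2*O)*a = -3 - 2*O*a)
16052 + K(-62, 2) = 16052 + (-3 - 2*2*(-62)) = 16052 + (-3 + 248) = 16052 + 245 = 16297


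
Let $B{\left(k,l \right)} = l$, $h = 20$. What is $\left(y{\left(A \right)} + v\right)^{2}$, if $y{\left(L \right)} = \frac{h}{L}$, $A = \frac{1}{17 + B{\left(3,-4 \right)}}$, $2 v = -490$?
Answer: $225$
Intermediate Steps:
$v = -245$ ($v = \frac{1}{2} \left(-490\right) = -245$)
$A = \frac{1}{13}$ ($A = \frac{1}{17 - 4} = \frac{1}{13} \approx 0.076923$)
$y{\left(L \right)} = \frac{20}{L}$
$\left(y{\left(A \right)} + v\right)^{2} = \left(20 \frac{1}{\frac{1}{13}} - 245\right)^{2} = \left(20 \cdot 13 - 245\right)^{2} = \left(260 - 245\right)^{2} = 15^{2} = 225$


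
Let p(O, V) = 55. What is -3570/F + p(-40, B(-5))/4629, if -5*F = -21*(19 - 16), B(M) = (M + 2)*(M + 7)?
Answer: -437165/1543 ≈ -283.32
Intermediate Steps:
B(M) = (2 + M)*(7 + M)
F = 63/5 (F = -(-21)*(19 - 16)/5 = -(-21)*3/5 = -⅕*(-63) = 63/5 ≈ 12.600)
-3570/F + p(-40, B(-5))/4629 = -3570/63/5 + 55/4629 = -3570*5/63 + 55*(1/4629) = -850/3 + 55/4629 = -437165/1543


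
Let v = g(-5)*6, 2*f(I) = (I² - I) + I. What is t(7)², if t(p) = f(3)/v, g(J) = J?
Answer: 9/400 ≈ 0.022500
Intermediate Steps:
f(I) = I²/2 (f(I) = ((I² - I) + I)/2 = I²/2)
v = -30 (v = -5*6 = -30)
t(p) = -3/20 (t(p) = ((½)*3²)/(-30) = ((½)*9)*(-1/30) = (9/2)*(-1/30) = -3/20)
t(7)² = (-3/20)² = 9/400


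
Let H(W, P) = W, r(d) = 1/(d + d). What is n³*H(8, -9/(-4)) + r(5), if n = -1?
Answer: -79/10 ≈ -7.9000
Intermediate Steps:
r(d) = 1/(2*d)
n³*H(8, -9/(-4)) + r(5) = (-1)³*8 + (½)/5 = -1*8 + (½)*(⅕) = -8 + ⅒ = -79/10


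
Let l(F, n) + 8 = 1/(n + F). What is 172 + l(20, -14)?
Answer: 985/6 ≈ 164.17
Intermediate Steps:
l(F, n) = -8 + 1/(F + n) (l(F, n) = -8 + 1/(n + F) = -8 + 1/(F + n))
172 + l(20, -14) = 172 + (1 - 8*20 - 8*(-14))/(20 - 14) = 172 + (1 - 160 + 112)/6 = 172 + (⅙)*(-47) = 172 - 47/6 = 985/6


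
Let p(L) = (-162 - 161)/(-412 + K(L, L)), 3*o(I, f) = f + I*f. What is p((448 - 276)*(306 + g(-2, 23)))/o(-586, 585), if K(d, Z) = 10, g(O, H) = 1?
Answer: -323/45858150 ≈ -7.0435e-6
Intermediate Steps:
o(I, f) = f/3 + I*f/3 (o(I, f) = (f + I*f)/3 = f/3 + I*f/3)
p(L) = 323/402 (p(L) = (-162 - 161)/(-412 + 10) = -323/(-402) = -323*(-1/402) = 323/402)
p((448 - 276)*(306 + g(-2, 23)))/o(-586, 585) = 323/(402*(((1/3)*585*(1 - 586)))) = 323/(402*(((1/3)*585*(-585)))) = (323/402)/(-114075) = (323/402)*(-1/114075) = -323/45858150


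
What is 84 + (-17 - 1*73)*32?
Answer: -2796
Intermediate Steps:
84 + (-17 - 1*73)*32 = 84 + (-17 - 73)*32 = 84 - 90*32 = 84 - 2880 = -2796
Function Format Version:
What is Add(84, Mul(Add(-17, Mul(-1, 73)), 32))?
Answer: -2796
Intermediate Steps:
Add(84, Mul(Add(-17, Mul(-1, 73)), 32)) = Add(84, Mul(Add(-17, -73), 32)) = Add(84, Mul(-90, 32)) = Add(84, -2880) = -2796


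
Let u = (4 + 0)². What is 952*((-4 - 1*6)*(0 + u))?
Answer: -152320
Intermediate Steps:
u = 16 (u = 4² = 16)
952*((-4 - 1*6)*(0 + u)) = 952*((-4 - 1*6)*(0 + 16)) = 952*((-4 - 6)*16) = 952*(-10*16) = 952*(-160) = -152320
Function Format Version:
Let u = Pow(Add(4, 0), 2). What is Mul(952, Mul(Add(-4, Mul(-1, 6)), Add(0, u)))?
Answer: -152320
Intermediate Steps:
u = 16 (u = Pow(4, 2) = 16)
Mul(952, Mul(Add(-4, Mul(-1, 6)), Add(0, u))) = Mul(952, Mul(Add(-4, Mul(-1, 6)), Add(0, 16))) = Mul(952, Mul(Add(-4, -6), 16)) = Mul(952, Mul(-10, 16)) = Mul(952, -160) = -152320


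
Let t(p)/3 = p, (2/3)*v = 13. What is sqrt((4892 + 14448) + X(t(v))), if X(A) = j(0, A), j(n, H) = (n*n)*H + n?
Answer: 2*sqrt(4835) ≈ 139.07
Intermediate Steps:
v = 39/2 (v = (3/2)*13 = 39/2 ≈ 19.500)
t(p) = 3*p
j(n, H) = n + H*n**2 (j(n, H) = n**2*H + n = H*n**2 + n = n + H*n**2)
X(A) = 0 (X(A) = 0*(1 + A*0) = 0*(1 + 0) = 0*1 = 0)
sqrt((4892 + 14448) + X(t(v))) = sqrt((4892 + 14448) + 0) = sqrt(19340 + 0) = sqrt(19340) = 2*sqrt(4835)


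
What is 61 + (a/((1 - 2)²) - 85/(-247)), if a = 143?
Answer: 50473/247 ≈ 204.34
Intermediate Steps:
61 + (a/((1 - 2)²) - 85/(-247)) = 61 + (143/((1 - 2)²) - 85/(-247)) = 61 + (143/((-1)²) - 85*(-1/247)) = 61 + (143/1 + 85/247) = 61 + (143*1 + 85/247) = 61 + (143 + 85/247) = 61 + 35406/247 = 50473/247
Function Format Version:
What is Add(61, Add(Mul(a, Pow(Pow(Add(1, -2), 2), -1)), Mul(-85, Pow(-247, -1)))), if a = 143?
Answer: Rational(50473, 247) ≈ 204.34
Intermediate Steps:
Add(61, Add(Mul(a, Pow(Pow(Add(1, -2), 2), -1)), Mul(-85, Pow(-247, -1)))) = Add(61, Add(Mul(143, Pow(Pow(Add(1, -2), 2), -1)), Mul(-85, Pow(-247, -1)))) = Add(61, Add(Mul(143, Pow(Pow(-1, 2), -1)), Mul(-85, Rational(-1, 247)))) = Add(61, Add(Mul(143, Pow(1, -1)), Rational(85, 247))) = Add(61, Add(Mul(143, 1), Rational(85, 247))) = Add(61, Add(143, Rational(85, 247))) = Add(61, Rational(35406, 247)) = Rational(50473, 247)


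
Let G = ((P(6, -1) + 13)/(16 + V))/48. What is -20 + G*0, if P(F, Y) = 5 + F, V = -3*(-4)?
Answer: -20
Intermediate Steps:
V = 12
G = 1/56 (G = (((5 + 6) + 13)/(16 + 12))/48 = ((11 + 13)/28)*(1/48) = (24*(1/28))*(1/48) = (6/7)*(1/48) = 1/56 ≈ 0.017857)
-20 + G*0 = -20 + (1/56)*0 = -20 + 0 = -20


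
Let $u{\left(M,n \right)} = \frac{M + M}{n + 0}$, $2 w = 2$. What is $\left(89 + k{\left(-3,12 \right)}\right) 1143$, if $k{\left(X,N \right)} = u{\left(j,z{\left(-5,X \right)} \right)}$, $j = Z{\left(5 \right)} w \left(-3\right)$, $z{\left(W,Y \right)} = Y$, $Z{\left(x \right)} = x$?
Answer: $113157$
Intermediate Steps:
$w = 1$ ($w = \frac{1}{2} \cdot 2 = 1$)
$j = -15$ ($j = 5 \cdot 1 \left(-3\right) = 5 \left(-3\right) = -15$)
$u{\left(M,n \right)} = \frac{2 M}{n}$
$k{\left(X,N \right)} = - \frac{30}{X}$ ($k{\left(X,N \right)} = 2 \left(-15\right) \frac{1}{X} = - \frac{30}{X}$)
$\left(89 + k{\left(-3,12 \right)}\right) 1143 = \left(89 - \frac{30}{-3}\right) 1143 = \left(89 - -10\right) 1143 = \left(89 + 10\right) 1143 = 99 \cdot 1143 = 113157$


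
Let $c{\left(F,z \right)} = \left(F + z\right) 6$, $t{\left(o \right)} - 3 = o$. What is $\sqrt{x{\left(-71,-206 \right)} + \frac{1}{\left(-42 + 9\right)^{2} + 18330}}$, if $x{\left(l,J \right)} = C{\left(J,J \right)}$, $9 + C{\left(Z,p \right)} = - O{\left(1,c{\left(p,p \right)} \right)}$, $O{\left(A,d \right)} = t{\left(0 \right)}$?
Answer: $\frac{i \sqrt{4525151313}}{19419} \approx 3.4641 i$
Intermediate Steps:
$t{\left(o \right)} = 3 + o$
$c{\left(F,z \right)} = 6 F + 6 z$
$O{\left(A,d \right)} = 3$ ($O{\left(A,d \right)} = 3 + 0 = 3$)
$C{\left(Z,p \right)} = -12$ ($C{\left(Z,p \right)} = -9 - 3 = -12$)
$x{\left(l,J \right)} = -12$
$\sqrt{x{\left(-71,-206 \right)} + \frac{1}{\left(-42 + 9\right)^{2} + 18330}} = \sqrt{-12 + \frac{1}{\left(-42 + 9\right)^{2} + 18330}} = \sqrt{-12 + \frac{1}{\left(-33\right)^{2} + 18330}} = \sqrt{-12 + \frac{1}{1089 + 18330}} = \sqrt{-12 + \frac{1}{19419}} = \sqrt{- \frac{233027}{19419}} = \frac{i \sqrt{4525151313}}{19419}$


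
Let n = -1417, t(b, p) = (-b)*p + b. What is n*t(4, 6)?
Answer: 28340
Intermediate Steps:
t(b, p) = b - b*p (t(b, p) = -b*p + b = b - b*p)
n*t(4, 6) = -5668*(1 - 1*6) = -5668*(1 - 6) = -5668*(-5) = -1417*(-20) = 28340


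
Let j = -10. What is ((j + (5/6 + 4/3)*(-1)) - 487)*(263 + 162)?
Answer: -1272875/6 ≈ -2.1215e+5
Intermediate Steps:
((j + (5/6 + 4/3)*(-1)) - 487)*(263 + 162) = ((-10 + (5/6 + 4/3)*(-1)) - 487)*(263 + 162) = ((-10 + (5*(⅙) + 4*(⅓))*(-1)) - 487)*425 = ((-10 + (⅚ + 4/3)*(-1)) - 487)*425 = ((-10 + (13/6)*(-1)) - 487)*425 = ((-10 - 13/6) - 487)*425 = (-73/6 - 487)*425 = -2995/6*425 = -1272875/6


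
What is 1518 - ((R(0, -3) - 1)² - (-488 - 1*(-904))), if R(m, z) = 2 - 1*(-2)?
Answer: 1925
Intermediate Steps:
R(m, z) = 4 (R(m, z) = 2 + 2 = 4)
1518 - ((R(0, -3) - 1)² - (-488 - 1*(-904))) = 1518 - ((4 - 1)² - (-488 - 1*(-904))) = 1518 - (3² - (-488 + 904)) = 1518 - (9 - 1*416) = 1518 - (9 - 416) = 1518 - 1*(-407) = 1518 + 407 = 1925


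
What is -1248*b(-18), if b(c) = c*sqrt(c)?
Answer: 67392*I*sqrt(2) ≈ 95307.0*I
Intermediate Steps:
b(c) = c**(3/2)
-1248*b(-18) = -(-67392)*I*sqrt(2) = 67392*I*sqrt(2)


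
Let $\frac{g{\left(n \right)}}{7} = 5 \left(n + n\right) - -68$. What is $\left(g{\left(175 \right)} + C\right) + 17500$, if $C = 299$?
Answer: $30525$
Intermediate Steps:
$g{\left(n \right)} = 476 + 70 n$ ($g{\left(n \right)} = 7 \left(5 \left(n + n\right) - -68\right) = 7 \left(5 \cdot 2 n + 68\right) = 7 \left(10 n + 68\right) = 7 \left(68 + 10 n\right) = 476 + 70 n$)
$\left(g{\left(175 \right)} + C\right) + 17500 = \left(\left(476 + 70 \cdot 175\right) + 299\right) + 17500 = \left(\left(476 + 12250\right) + 299\right) + 17500 = \left(12726 + 299\right) + 17500 = 13025 + 17500 = 30525$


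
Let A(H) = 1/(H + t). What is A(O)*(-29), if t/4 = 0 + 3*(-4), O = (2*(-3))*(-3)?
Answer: 29/30 ≈ 0.96667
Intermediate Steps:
O = 18 (O = -6*(-3) = 18)
t = -48 (t = 4*(0 + 3*(-4)) = 4*(0 - 12) = 4*(-12) = -48)
A(H) = 1/(-48 + H) (A(H) = 1/(H - 48) = 1/(-48 + H))
A(O)*(-29) = -29/(-48 + 18) = -29/(-30) = -1/30*(-29) = 29/30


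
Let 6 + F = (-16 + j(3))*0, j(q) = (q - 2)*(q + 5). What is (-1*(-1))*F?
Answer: -6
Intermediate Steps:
j(q) = (-2 + q)*(5 + q)
F = -6 (F = -6 + (-16 + (-10 + 3**2 + 3*3))*0 = -6 + (-16 + (-10 + 9 + 9))*0 = -6 + (-16 + 8)*0 = -6 - 8*0 = -6 + 0 = -6)
(-1*(-1))*F = -1*(-1)*(-6) = 1*(-6) = -6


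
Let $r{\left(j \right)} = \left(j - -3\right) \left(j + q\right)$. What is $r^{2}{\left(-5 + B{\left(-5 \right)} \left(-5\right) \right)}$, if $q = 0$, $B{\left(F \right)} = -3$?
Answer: $16900$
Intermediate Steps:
$r{\left(j \right)} = j \left(3 + j\right)$ ($r{\left(j \right)} = \left(j - -3\right) \left(j + 0\right) = \left(j + 3\right) j = \left(3 + j\right) j = j \left(3 + j\right)$)
$r^{2}{\left(-5 + B{\left(-5 \right)} \left(-5\right) \right)} = \left(\left(-5 - -15\right) \left(3 - -10\right)\right)^{2} = \left(\left(-5 + 15\right) \left(3 + \left(-5 + 15\right)\right)\right)^{2} = \left(10 \left(3 + 10\right)\right)^{2} = \left(10 \cdot 13\right)^{2} = 130^{2} = 16900$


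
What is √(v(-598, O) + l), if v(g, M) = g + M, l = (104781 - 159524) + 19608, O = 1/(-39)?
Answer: 2*I*√13587483/39 ≈ 189.03*I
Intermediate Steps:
O = -1/39 ≈ -0.025641
l = -35135 (l = -54743 + 19608 = -35135)
v(g, M) = M + g
√(v(-598, O) + l) = √((-1/39 - 598) - 35135) = √(-23323/39 - 35135) = √(-1393588/39) = 2*I*√13587483/39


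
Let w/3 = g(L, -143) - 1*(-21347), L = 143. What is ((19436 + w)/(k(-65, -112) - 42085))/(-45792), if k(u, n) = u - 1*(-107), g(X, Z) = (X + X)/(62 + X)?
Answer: 17113643/394672776480 ≈ 4.3362e-5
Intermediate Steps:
g(X, Z) = 2*X/(62 + X) (g(X, Z) = (2*X)/(62 + X) = 2*X/(62 + X))
k(u, n) = 107 + u (k(u, n) = u + 107 = 107 + u)
w = 13129263/205 (w = 3*(2*143/(62 + 143) - 1*(-21347)) = 3*(2*143/205 + 21347) = 3*(2*143*(1/205) + 21347) = 3*(286/205 + 21347) = 3*(4376421/205) = 13129263/205 ≈ 64045.)
((19436 + w)/(k(-65, -112) - 42085))/(-45792) = ((19436 + 13129263/205)/((107 - 65) - 42085))/(-45792) = (17113643/(205*(42 - 42085)))*(-1/45792) = ((17113643/205)/(-42043))*(-1/45792) = ((17113643/205)*(-1/42043))*(-1/45792) = -17113643/8618815*(-1/45792) = 17113643/394672776480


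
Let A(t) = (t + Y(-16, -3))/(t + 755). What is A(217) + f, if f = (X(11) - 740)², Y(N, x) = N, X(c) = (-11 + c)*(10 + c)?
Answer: 177422467/324 ≈ 5.4760e+5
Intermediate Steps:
A(t) = (-16 + t)/(755 + t) (A(t) = (t - 16)/(t + 755) = (-16 + t)/(755 + t))
f = 547600 (f = ((-110 + 11² - 1*11) - 740)² = ((-110 + 121 - 11) - 740)² = (0 - 740)² = (-740)² = 547600)
A(217) + f = (-16 + 217)/(755 + 217) + 547600 = 201/972 + 547600 = (1/972)*201 + 547600 = 67/324 + 547600 = 177422467/324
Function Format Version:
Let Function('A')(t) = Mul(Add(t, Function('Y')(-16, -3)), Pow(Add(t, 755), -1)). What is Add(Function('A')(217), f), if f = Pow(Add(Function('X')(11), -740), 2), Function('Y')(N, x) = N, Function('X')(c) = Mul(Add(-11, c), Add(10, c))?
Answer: Rational(177422467, 324) ≈ 5.4760e+5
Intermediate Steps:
Function('A')(t) = Mul(Pow(Add(755, t), -1), Add(-16, t)) (Function('A')(t) = Mul(Add(t, -16), Pow(Add(t, 755), -1)) = Mul(Add(-16, t), Pow(Add(755, t), -1)) = Mul(Pow(Add(755, t), -1), Add(-16, t)))
f = 547600 (f = Pow(Add(Add(-110, Pow(11, 2), Mul(-1, 11)), -740), 2) = Pow(Add(Add(-110, 121, -11), -740), 2) = Pow(Add(0, -740), 2) = Pow(-740, 2) = 547600)
Add(Function('A')(217), f) = Add(Mul(Pow(Add(755, 217), -1), Add(-16, 217)), 547600) = Add(Mul(Pow(972, -1), 201), 547600) = Add(Mul(Rational(1, 972), 201), 547600) = Add(Rational(67, 324), 547600) = Rational(177422467, 324)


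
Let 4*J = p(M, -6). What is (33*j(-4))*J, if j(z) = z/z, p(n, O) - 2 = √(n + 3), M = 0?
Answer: 33/2 + 33*√3/4 ≈ 30.789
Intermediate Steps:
p(n, O) = 2 + √(3 + n) (p(n, O) = 2 + √(n + 3) = 2 + √(3 + n))
j(z) = 1
J = ½ + √3/4 (J = (2 + √(3 + 0))/4 = (2 + √3)/4 = ½ + √3/4 ≈ 0.93301)
(33*j(-4))*J = (33*1)*(½ + √3/4) = 33*(½ + √3/4) = 33/2 + 33*√3/4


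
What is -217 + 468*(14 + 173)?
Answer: 87299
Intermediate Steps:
-217 + 468*(14 + 173) = -217 + 468*187 = -217 + 87516 = 87299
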